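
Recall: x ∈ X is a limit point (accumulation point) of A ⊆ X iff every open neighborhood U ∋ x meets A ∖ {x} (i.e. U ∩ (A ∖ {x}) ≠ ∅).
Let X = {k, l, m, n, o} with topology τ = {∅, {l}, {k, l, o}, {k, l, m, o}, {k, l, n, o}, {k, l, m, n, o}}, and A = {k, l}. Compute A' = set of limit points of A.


A' = {k, m, n, o}

For each x ∈ X, list the open sets U ∈ τ with x ∈ U, then check whether U ∩ (A ∖ {x}) ≠ ∅ for every such U.
  x = k: opens ∋ x are {k, l, o}, {k, l, m, o}, {k, l, n, o}, {k, l, m, n, o}; each meets A ∖ {k}, so x IS a limit point.
  x = l: open {l} ∋ x has {l} ∩ (A ∖ {l}) = ∅, so x is NOT a limit point.
  x = m: opens ∋ x are {k, l, m, o}, {k, l, m, n, o}; each meets A ∖ {m}, so x IS a limit point.
  x = n: opens ∋ x are {k, l, n, o}, {k, l, m, n, o}; each meets A ∖ {n}, so x IS a limit point.
  x = o: opens ∋ x are {k, l, o}, {k, l, m, o}, {k, l, n, o}, {k, l, m, n, o}; each meets A ∖ {o}, so x IS a limit point.
Collecting: A' = {k, m, n, o}.


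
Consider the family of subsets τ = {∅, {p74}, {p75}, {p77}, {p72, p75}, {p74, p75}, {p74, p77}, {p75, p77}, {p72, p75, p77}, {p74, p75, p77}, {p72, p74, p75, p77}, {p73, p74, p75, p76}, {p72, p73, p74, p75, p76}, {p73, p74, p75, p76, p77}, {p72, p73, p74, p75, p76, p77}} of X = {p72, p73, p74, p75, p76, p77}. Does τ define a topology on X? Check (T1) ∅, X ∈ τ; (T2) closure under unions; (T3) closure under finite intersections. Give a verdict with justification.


τ is NOT a topology on X.

Axiom (T1): ∅ ∈ τ? Yes; X ∈ τ? Yes.
Axiom (T2/T3): check pairwise unions and intersections of members of τ.
Counterexample for (T2): {p74} ∪ {p72, p75} = {p72, p74, p75} ∉ τ. Therefore τ is NOT a topology.


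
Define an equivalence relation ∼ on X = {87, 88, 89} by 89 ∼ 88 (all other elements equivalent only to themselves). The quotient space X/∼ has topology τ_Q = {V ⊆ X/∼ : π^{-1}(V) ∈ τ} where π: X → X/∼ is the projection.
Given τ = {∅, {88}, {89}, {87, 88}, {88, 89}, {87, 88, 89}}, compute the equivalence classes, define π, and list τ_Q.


X/∼ = {[87], [88=89]}; |τ_Q| = 3.

Equivalence classes: [87], [88=89].
Quotient map π: X → X/∼ sends 87 ↦ [87], 88 ↦ [88=89], 89 ↦ [88=89].
For each subset V ⊆ X/∼, compute π^{-1}(V) ⊆ X and check whether π^{-1}(V) ∈ τ. V is open in τ_Q iff π^{-1}(V) ∈ τ.
  V = {}: π^{-1}(V) = ∅ ∈ τ ✓.
  V = {[87]}: π^{-1}(V) = {87} ∉ τ ✗.
  V = {[88=89]}: π^{-1}(V) = {88, 89} ∈ τ ✓.
  V = {[87], [88=89]}: π^{-1}(V) = {87, 88, 89} ∈ τ ✓.
Open sets in the quotient: τ_Q = {{}, {[88=89]}, {[87], [88=89]}} (3 elements).


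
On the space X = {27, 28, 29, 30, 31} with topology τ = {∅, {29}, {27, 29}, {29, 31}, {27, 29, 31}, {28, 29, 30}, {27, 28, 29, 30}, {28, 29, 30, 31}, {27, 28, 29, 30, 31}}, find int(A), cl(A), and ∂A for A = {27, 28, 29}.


int(A) = {27, 29}, cl(A) = {27, 28, 29, 30, 31}, ∂A = {28, 30, 31}.

Closed sets in (X, τ) are complements of opens:
  closed(X, τ) = {∅, {27}, {31}, {27, 31}, {28, 30}, {27, 28, 30}, {28, 30, 31}, {27, 28, 30, 31}, {27, 28, 29, 30, 31}}.
int(A) = ⋃ {U ∈ τ : U ⊆ A}. Opens contained in A: ∅, {29}, {27, 29}.
Taking the union of these: int(A) = {27, 29}.
cl(A) = ⋂ {C closed : A ⊆ C}. Closed sets containing A: {27, 28, 29, 30, 31}.
Intersecting these: cl(A) = {27, 28, 29, 30, 31}.
∂A = cl(A) ∖ int(A) = {27, 28, 29, 30, 31} ∖ {27, 29} = {28, 30, 31}.


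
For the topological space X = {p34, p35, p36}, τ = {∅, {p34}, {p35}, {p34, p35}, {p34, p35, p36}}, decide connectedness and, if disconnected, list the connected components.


(X, τ) is connected.

Find clopen sets (U ∈ τ with X ∖ U ∈ τ):
  U = ∅, X ∖ U = {p34, p35, p36} — both open, so U is clopen.
  U = {p34, p35, p36}, X ∖ U = ∅ — both open, so U is clopen.
Only trivial clopens (∅ and X) exist, so (X, τ) is connected.
Compute connected components by grouping points that agree on all clopens:
  component: {p34, p35, p36}


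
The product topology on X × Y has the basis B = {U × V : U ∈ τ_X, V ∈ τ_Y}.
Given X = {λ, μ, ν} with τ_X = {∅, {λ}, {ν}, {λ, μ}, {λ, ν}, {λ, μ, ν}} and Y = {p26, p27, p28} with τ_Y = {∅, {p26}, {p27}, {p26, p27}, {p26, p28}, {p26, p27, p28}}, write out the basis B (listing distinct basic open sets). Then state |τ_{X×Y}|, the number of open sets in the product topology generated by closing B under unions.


Basis B = {∅ × ∅, {λ} × {p26}, {λ} × {p27}, {ν} × {p26}, {ν} × {p27}, {λ} × {p26, p27}, {λ} × {p26, p28}, {λ, μ} × {p26}, {λ, ν} × {p26}, {λ, μ} × {p27}, {λ, ν} × {p27}, {ν} × {p26, p27}, {ν} × {p26, p28}, {λ} × {p26, p27, p28}, {λ, μ, ν} × {p26}, {λ, μ, ν} × {p27}, {ν} × {p26, p27, p28}, {λ, μ} × {p26, p27}, {λ, ν} × {p26, p27}, {λ, μ} × {p26, p28}, {λ, ν} × {p26, p28}, {λ, μ} × {p26, p27, p28}, {λ, ν} × {p26, p27, p28}, {λ, μ, ν} × {p26, p27}, {λ, μ, ν} × {p26, p28}, {λ, μ, ν} × {p26, p27, p28}}; |τ_{X×Y}| = 108.

Enumerate products U × V with U ∈ τ_X, V ∈ τ_Y (deduplicated):
  ∅ × ∅ = {} (∅)
  {λ} × {p26} = {(λ,p26)}
  {λ} × {p27} = {(λ,p27)}
  {ν} × {p26} = {(ν,p26)}
  {ν} × {p27} = {(ν,p27)}
  {λ} × {p26, p27} = {(λ,p26), (λ,p27)}
  {λ} × {p26, p28} = {(λ,p26), (λ,p28)}
  {λ, μ} × {p26} = {(λ,p26), (μ,p26)}
  {λ, ν} × {p26} = {(λ,p26), (ν,p26)}
  {λ, μ} × {p27} = {(λ,p27), (μ,p27)}
  {λ, ν} × {p27} = {(λ,p27), (ν,p27)}
  {ν} × {p26, p27} = {(ν,p26), (ν,p27)}
  {ν} × {p26, p28} = {(ν,p26), (ν,p28)}
  {λ} × {p26, p27, p28} = {(λ,p26), (λ,p27), (λ,p28)}
  {λ, μ, ν} × {p26} = {(λ,p26), (μ,p26), (ν,p26)}
  {λ, μ, ν} × {p27} = {(λ,p27), (μ,p27), (ν,p27)}
  {ν} × {p26, p27, p28} = {(ν,p26), (ν,p27), (ν,p28)}
  {λ, μ} × {p26, p27} = {(λ,p26), (λ,p27), (μ,p26), (μ,p27)}
  {λ, ν} × {p26, p27} = {(λ,p26), (λ,p27), (ν,p26), (ν,p27)}
  {λ, μ} × {p26, p28} = {(λ,p26), (λ,p28), (μ,p26), (μ,p28)}
  {λ, ν} × {p26, p28} = {(λ,p26), (λ,p28), (ν,p26), (ν,p28)}
  {λ, μ} × {p26, p27, p28} = {(λ,p26), (λ,p27), (λ,p28), (μ,p26), (μ,p27), (μ,p28)}
  {λ, ν} × {p26, p27, p28} = {(λ,p26), (λ,p27), (λ,p28), (ν,p26), (ν,p27), (ν,p28)}
  {λ, μ, ν} × {p26, p27} = {(λ,p26), (λ,p27), (μ,p26), (μ,p27), (ν,p26), (ν,p27)}
  {λ, μ, ν} × {p26, p28} = {(λ,p26), (λ,p28), (μ,p26), (μ,p28), (ν,p26), (ν,p28)}
  {λ, μ, ν} × {p26, p27, p28} = {(λ,p26), (λ,p27), (λ,p28), (μ,p26), (μ,p27), (μ,p28), (ν,p26), (ν,p27), (ν,p28)}
These 26 distinct sets form the basis B.
Close under arbitrary unions to get τ_{X×Y}; counting gives |τ_{X×Y}| = 108.


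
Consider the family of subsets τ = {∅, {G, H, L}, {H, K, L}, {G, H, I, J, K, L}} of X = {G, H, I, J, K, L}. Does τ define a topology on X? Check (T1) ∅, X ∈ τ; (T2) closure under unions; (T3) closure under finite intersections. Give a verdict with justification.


τ is NOT a topology on X.

Axiom (T1): ∅ ∈ τ? Yes; X ∈ τ? Yes.
Axiom (T2/T3): check pairwise unions and intersections of members of τ.
Counterexample for (T3): {G, H, L} ∩ {H, K, L} = {H, L} ∉ τ. Therefore τ is NOT a topology.


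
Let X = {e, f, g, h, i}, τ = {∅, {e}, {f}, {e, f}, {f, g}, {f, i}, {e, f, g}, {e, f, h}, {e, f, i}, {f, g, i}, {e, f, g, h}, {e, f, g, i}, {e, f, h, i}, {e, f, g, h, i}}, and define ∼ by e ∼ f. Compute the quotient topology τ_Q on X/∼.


X/∼ = {[e=f], [g], [h], [i]}; |τ_Q| = 9.

Equivalence classes: [e=f], [g], [h], [i].
Quotient map π: X → X/∼ sends e ↦ [e=f], f ↦ [e=f], g ↦ [g], h ↦ [h], i ↦ [i].
For each subset V ⊆ X/∼, compute π^{-1}(V) ⊆ X and check whether π^{-1}(V) ∈ τ. V is open in τ_Q iff π^{-1}(V) ∈ τ.
  V = {}: π^{-1}(V) = ∅ ∈ τ ✓.
  V = {[e=f]}: π^{-1}(V) = {e, f} ∈ τ ✓.
  V = {[g]}: π^{-1}(V) = {g} ∉ τ ✗.
  V = {[e=f], [g]}: π^{-1}(V) = {e, f, g} ∈ τ ✓.
  V = {[h]}: π^{-1}(V) = {h} ∉ τ ✗.
  V = {[e=f], [h]}: π^{-1}(V) = {e, f, h} ∈ τ ✓.
  V = {[g], [h]}: π^{-1}(V) = {g, h} ∉ τ ✗.
  V = {[e=f], [g], [h]}: π^{-1}(V) = {e, f, g, h} ∈ τ ✓.
  V = {[i]}: π^{-1}(V) = {i} ∉ τ ✗.
  V = {[e=f], [i]}: π^{-1}(V) = {e, f, i} ∈ τ ✓.
  V = {[g], [i]}: π^{-1}(V) = {g, i} ∉ τ ✗.
  V = {[e=f], [g], [i]}: π^{-1}(V) = {e, f, g, i} ∈ τ ✓.
  V = {[h], [i]}: π^{-1}(V) = {h, i} ∉ τ ✗.
  V = {[e=f], [h], [i]}: π^{-1}(V) = {e, f, h, i} ∈ τ ✓.
  V = {[g], [h], [i]}: π^{-1}(V) = {g, h, i} ∉ τ ✗.
  V = {[e=f], [g], [h], [i]}: π^{-1}(V) = {e, f, g, h, i} ∈ τ ✓.
Open sets in the quotient: τ_Q = {{}, {[e=f]}, {[e=f], [g]}, {[e=f], [h]}, {[e=f], [g], [h]}, {[e=f], [i]}, {[e=f], [g], [i]}, {[e=f], [h], [i]}, {[e=f], [g], [h], [i]}} (9 elements).


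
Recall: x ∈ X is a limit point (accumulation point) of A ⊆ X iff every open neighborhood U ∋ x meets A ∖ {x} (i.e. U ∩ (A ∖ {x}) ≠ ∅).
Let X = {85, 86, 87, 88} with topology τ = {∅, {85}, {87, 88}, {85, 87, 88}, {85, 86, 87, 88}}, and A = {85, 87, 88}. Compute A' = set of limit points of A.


A' = {86, 87, 88}

For each x ∈ X, list the open sets U ∈ τ with x ∈ U, then check whether U ∩ (A ∖ {x}) ≠ ∅ for every such U.
  x = 85: open {85} ∋ x has {85} ∩ (A ∖ {85}) = ∅, so x is NOT a limit point.
  x = 86: opens ∋ x are {85, 86, 87, 88}; each meets A ∖ {86}, so x IS a limit point.
  x = 87: opens ∋ x are {87, 88}, {85, 87, 88}, {85, 86, 87, 88}; each meets A ∖ {87}, so x IS a limit point.
  x = 88: opens ∋ x are {87, 88}, {85, 87, 88}, {85, 86, 87, 88}; each meets A ∖ {88}, so x IS a limit point.
Collecting: A' = {86, 87, 88}.


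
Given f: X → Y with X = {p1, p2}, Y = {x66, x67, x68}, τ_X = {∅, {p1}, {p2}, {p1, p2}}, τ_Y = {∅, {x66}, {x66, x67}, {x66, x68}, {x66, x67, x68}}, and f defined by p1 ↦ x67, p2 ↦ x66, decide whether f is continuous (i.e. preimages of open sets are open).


f IS continuous.

Compute f^{-1}(U) for each U ∈ τ_Y:
  U = ∅: f^{-1}(U) = ∅ ∈ τ_X ✓.
  U = {x66}: f^{-1}(U) = {p2} ∈ τ_X ✓.
  U = {x66, x67}: f^{-1}(U) = {p1, p2} ∈ τ_X ✓.
  U = {x66, x68}: f^{-1}(U) = {p2} ∈ τ_X ✓.
  U = {x66, x67, x68}: f^{-1}(U) = {p1, p2} ∈ τ_X ✓.
Every preimage lies in τ_X, so f IS continuous.


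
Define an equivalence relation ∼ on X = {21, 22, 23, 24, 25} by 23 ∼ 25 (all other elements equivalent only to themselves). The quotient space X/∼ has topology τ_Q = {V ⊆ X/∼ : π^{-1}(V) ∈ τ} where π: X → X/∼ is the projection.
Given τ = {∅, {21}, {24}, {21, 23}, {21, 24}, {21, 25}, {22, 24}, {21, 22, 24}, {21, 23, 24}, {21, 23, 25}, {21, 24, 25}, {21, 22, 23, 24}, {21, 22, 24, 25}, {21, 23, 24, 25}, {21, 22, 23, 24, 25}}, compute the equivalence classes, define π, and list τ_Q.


X/∼ = {[21], [22], [23=25], [24]}; |τ_Q| = 9.

Equivalence classes: [21], [22], [23=25], [24].
Quotient map π: X → X/∼ sends 21 ↦ [21], 22 ↦ [22], 23 ↦ [23=25], 24 ↦ [24], 25 ↦ [23=25].
For each subset V ⊆ X/∼, compute π^{-1}(V) ⊆ X and check whether π^{-1}(V) ∈ τ. V is open in τ_Q iff π^{-1}(V) ∈ τ.
  V = {}: π^{-1}(V) = ∅ ∈ τ ✓.
  V = {[21]}: π^{-1}(V) = {21} ∈ τ ✓.
  V = {[22]}: π^{-1}(V) = {22} ∉ τ ✗.
  V = {[21], [22]}: π^{-1}(V) = {21, 22} ∉ τ ✗.
  V = {[23=25]}: π^{-1}(V) = {23, 25} ∉ τ ✗.
  V = {[21], [23=25]}: π^{-1}(V) = {21, 23, 25} ∈ τ ✓.
  V = {[22], [23=25]}: π^{-1}(V) = {22, 23, 25} ∉ τ ✗.
  V = {[21], [22], [23=25]}: π^{-1}(V) = {21, 22, 23, 25} ∉ τ ✗.
  V = {[24]}: π^{-1}(V) = {24} ∈ τ ✓.
  V = {[21], [24]}: π^{-1}(V) = {21, 24} ∈ τ ✓.
  V = {[22], [24]}: π^{-1}(V) = {22, 24} ∈ τ ✓.
  V = {[21], [22], [24]}: π^{-1}(V) = {21, 22, 24} ∈ τ ✓.
  V = {[23=25], [24]}: π^{-1}(V) = {23, 24, 25} ∉ τ ✗.
  V = {[21], [23=25], [24]}: π^{-1}(V) = {21, 23, 24, 25} ∈ τ ✓.
  V = {[22], [23=25], [24]}: π^{-1}(V) = {22, 23, 24, 25} ∉ τ ✗.
  V = {[21], [22], [23=25], [24]}: π^{-1}(V) = {21, 22, 23, 24, 25} ∈ τ ✓.
Open sets in the quotient: τ_Q = {{}, {[21]}, {[21], [23=25]}, {[24]}, {[21], [24]}, {[22], [24]}, {[21], [22], [24]}, {[21], [23=25], [24]}, {[21], [22], [23=25], [24]}} (9 elements).


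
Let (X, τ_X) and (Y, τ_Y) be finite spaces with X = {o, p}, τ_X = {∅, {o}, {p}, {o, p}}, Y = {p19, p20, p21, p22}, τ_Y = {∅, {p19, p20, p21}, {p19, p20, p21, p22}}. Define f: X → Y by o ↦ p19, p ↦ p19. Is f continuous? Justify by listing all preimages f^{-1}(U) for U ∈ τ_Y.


f IS continuous.

Compute f^{-1}(U) for each U ∈ τ_Y:
  U = ∅: f^{-1}(U) = ∅ ∈ τ_X ✓.
  U = {p19, p20, p21}: f^{-1}(U) = {o, p} ∈ τ_X ✓.
  U = {p19, p20, p21, p22}: f^{-1}(U) = {o, p} ∈ τ_X ✓.
Every preimage lies in τ_X, so f IS continuous.


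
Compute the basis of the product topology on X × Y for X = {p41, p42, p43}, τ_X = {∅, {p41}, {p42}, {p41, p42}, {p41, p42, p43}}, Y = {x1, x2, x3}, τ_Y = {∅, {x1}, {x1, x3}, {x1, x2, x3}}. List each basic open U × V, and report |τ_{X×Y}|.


Basis B = {∅ × ∅, {p41} × {x1}, {p42} × {x1}, {p41} × {x1, x3}, {p41, p42} × {x1}, {p42} × {x1, x3}, {p41} × {x1, x2, x3}, {p41, p42, p43} × {x1}, {p42} × {x1, x2, x3}, {p41, p42} × {x1, x3}, {p41, p42} × {x1, x2, x3}, {p41, p42, p43} × {x1, x3}, {p41, p42, p43} × {x1, x2, x3}}; |τ_{X×Y}| = 30.

Enumerate products U × V with U ∈ τ_X, V ∈ τ_Y (deduplicated):
  ∅ × ∅ = {} (∅)
  {p41} × {x1} = {(p41,x1)}
  {p42} × {x1} = {(p42,x1)}
  {p41} × {x1, x3} = {(p41,x1), (p41,x3)}
  {p41, p42} × {x1} = {(p41,x1), (p42,x1)}
  {p42} × {x1, x3} = {(p42,x1), (p42,x3)}
  {p41} × {x1, x2, x3} = {(p41,x1), (p41,x2), (p41,x3)}
  {p41, p42, p43} × {x1} = {(p41,x1), (p42,x1), (p43,x1)}
  {p42} × {x1, x2, x3} = {(p42,x1), (p42,x2), (p42,x3)}
  {p41, p42} × {x1, x3} = {(p41,x1), (p41,x3), (p42,x1), (p42,x3)}
  {p41, p42} × {x1, x2, x3} = {(p41,x1), (p41,x2), (p41,x3), (p42,x1), (p42,x2), (p42,x3)}
  {p41, p42, p43} × {x1, x3} = {(p41,x1), (p41,x3), (p42,x1), (p42,x3), (p43,x1), (p43,x3)}
  {p41, p42, p43} × {x1, x2, x3} = {(p41,x1), (p41,x2), (p41,x3), (p42,x1), (p42,x2), (p42,x3), (p43,x1), (p43,x2), (p43,x3)}
These 13 distinct sets form the basis B.
Close under arbitrary unions to get τ_{X×Y}; counting gives |τ_{X×Y}| = 30.


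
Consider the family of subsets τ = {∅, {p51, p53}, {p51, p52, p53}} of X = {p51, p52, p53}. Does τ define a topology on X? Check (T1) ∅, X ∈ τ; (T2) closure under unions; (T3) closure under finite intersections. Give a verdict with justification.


τ IS a topology on X.

Axiom (T1): ∅ ∈ τ? Yes; X ∈ τ? Yes.
Axiom (T2/T3): check pairwise unions and intersections of members of τ.
All pairwise intersections and unions checked — each lies in τ. Therefore τ satisfies (T1), (T2), (T3): it IS a topology on X.


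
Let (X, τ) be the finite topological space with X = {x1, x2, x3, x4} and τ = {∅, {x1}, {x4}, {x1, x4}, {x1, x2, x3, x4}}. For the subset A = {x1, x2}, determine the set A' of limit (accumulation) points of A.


A' = {x2, x3}

For each x ∈ X, list the open sets U ∈ τ with x ∈ U, then check whether U ∩ (A ∖ {x}) ≠ ∅ for every such U.
  x = x1: open {x1} ∋ x has {x1} ∩ (A ∖ {x1}) = ∅, so x is NOT a limit point.
  x = x2: opens ∋ x are {x1, x2, x3, x4}; each meets A ∖ {x2}, so x IS a limit point.
  x = x3: opens ∋ x are {x1, x2, x3, x4}; each meets A ∖ {x3}, so x IS a limit point.
  x = x4: open {x4} ∋ x has {x4} ∩ (A ∖ {x4}) = ∅, so x is NOT a limit point.
Collecting: A' = {x2, x3}.


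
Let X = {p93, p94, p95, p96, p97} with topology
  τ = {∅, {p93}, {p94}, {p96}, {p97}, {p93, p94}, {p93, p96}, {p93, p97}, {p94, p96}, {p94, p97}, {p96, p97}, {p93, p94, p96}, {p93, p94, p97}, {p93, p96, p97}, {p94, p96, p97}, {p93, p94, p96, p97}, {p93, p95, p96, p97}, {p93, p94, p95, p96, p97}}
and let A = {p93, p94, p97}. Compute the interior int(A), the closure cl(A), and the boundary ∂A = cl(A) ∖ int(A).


int(A) = {p93, p94, p97}, cl(A) = {p93, p94, p95, p97}, ∂A = {p95}.

Closed sets in (X, τ) are complements of opens:
  closed(X, τ) = {∅, {p94}, {p95}, {p93, p95}, {p94, p95}, {p95, p96}, {p95, p97}, {p93, p94, p95}, {p93, p95, p96}, {p93, p95, p97}, {p94, p95, p96}, {p94, p95, p97}, {p95, p96, p97}, {p93, p94, p95, p96}, {p93, p94, p95, p97}, {p93, p95, p96, p97}, {p94, p95, p96, p97}, {p93, p94, p95, p96, p97}}.
int(A) = ⋃ {U ∈ τ : U ⊆ A}. Opens contained in A: ∅, {p93}, {p94}, {p97}, {p93, p94}, {p93, p97}, {p94, p97}, {p93, p94, p97}.
Taking the union of these: int(A) = {p93, p94, p97}.
cl(A) = ⋂ {C closed : A ⊆ C}. Closed sets containing A: {p93, p94, p95, p97}, {p93, p94, p95, p96, p97}.
Intersecting these: cl(A) = {p93, p94, p95, p97}.
∂A = cl(A) ∖ int(A) = {p93, p94, p95, p97} ∖ {p93, p94, p97} = {p95}.


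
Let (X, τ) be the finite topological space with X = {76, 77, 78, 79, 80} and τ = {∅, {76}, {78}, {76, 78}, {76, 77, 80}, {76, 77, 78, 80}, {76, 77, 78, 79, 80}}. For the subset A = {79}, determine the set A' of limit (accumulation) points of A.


A' = ∅

For each x ∈ X, list the open sets U ∈ τ with x ∈ U, then check whether U ∩ (A ∖ {x}) ≠ ∅ for every such U.
  x = 76: open {76} ∋ x has {76} ∩ (A ∖ {76}) = ∅, so x is NOT a limit point.
  x = 77: open {76, 77, 80} ∋ x has {76, 77, 80} ∩ (A ∖ {77}) = ∅, so x is NOT a limit point.
  x = 78: open {78} ∋ x has {78} ∩ (A ∖ {78}) = ∅, so x is NOT a limit point.
  x = 79: open {76, 77, 78, 79, 80} ∋ x has {76, 77, 78, 79, 80} ∩ (A ∖ {79}) = ∅, so x is NOT a limit point.
  x = 80: open {76, 77, 80} ∋ x has {76, 77, 80} ∩ (A ∖ {80}) = ∅, so x is NOT a limit point.
Collecting: A' = ∅.


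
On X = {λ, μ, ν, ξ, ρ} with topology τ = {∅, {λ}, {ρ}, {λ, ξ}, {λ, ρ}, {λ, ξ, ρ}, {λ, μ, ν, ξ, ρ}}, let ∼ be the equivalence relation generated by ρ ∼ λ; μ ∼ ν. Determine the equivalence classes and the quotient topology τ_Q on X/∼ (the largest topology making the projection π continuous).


X/∼ = {[λ=ρ], [μ=ν], [ξ]}; |τ_Q| = 4.

Equivalence classes: [λ=ρ], [μ=ν], [ξ].
Quotient map π: X → X/∼ sends λ ↦ [λ=ρ], μ ↦ [μ=ν], ν ↦ [μ=ν], ξ ↦ [ξ], ρ ↦ [λ=ρ].
For each subset V ⊆ X/∼, compute π^{-1}(V) ⊆ X and check whether π^{-1}(V) ∈ τ. V is open in τ_Q iff π^{-1}(V) ∈ τ.
  V = {}: π^{-1}(V) = ∅ ∈ τ ✓.
  V = {[λ=ρ]}: π^{-1}(V) = {λ, ρ} ∈ τ ✓.
  V = {[μ=ν]}: π^{-1}(V) = {μ, ν} ∉ τ ✗.
  V = {[λ=ρ], [μ=ν]}: π^{-1}(V) = {λ, μ, ν, ρ} ∉ τ ✗.
  V = {[ξ]}: π^{-1}(V) = {ξ} ∉ τ ✗.
  V = {[λ=ρ], [ξ]}: π^{-1}(V) = {λ, ξ, ρ} ∈ τ ✓.
  V = {[μ=ν], [ξ]}: π^{-1}(V) = {μ, ν, ξ} ∉ τ ✗.
  V = {[λ=ρ], [μ=ν], [ξ]}: π^{-1}(V) = {λ, μ, ν, ξ, ρ} ∈ τ ✓.
Open sets in the quotient: τ_Q = {{}, {[λ=ρ]}, {[λ=ρ], [ξ]}, {[λ=ρ], [μ=ν], [ξ]}} (4 elements).


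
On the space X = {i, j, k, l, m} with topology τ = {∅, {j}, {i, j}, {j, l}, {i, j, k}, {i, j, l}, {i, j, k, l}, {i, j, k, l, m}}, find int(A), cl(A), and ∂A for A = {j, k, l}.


int(A) = {j, l}, cl(A) = {i, j, k, l, m}, ∂A = {i, k, m}.

Closed sets in (X, τ) are complements of opens:
  closed(X, τ) = {∅, {m}, {k, m}, {l, m}, {i, k, m}, {k, l, m}, {i, k, l, m}, {i, j, k, l, m}}.
int(A) = ⋃ {U ∈ τ : U ⊆ A}. Opens contained in A: ∅, {j}, {j, l}.
Taking the union of these: int(A) = {j, l}.
cl(A) = ⋂ {C closed : A ⊆ C}. Closed sets containing A: {i, j, k, l, m}.
Intersecting these: cl(A) = {i, j, k, l, m}.
∂A = cl(A) ∖ int(A) = {i, j, k, l, m} ∖ {j, l} = {i, k, m}.


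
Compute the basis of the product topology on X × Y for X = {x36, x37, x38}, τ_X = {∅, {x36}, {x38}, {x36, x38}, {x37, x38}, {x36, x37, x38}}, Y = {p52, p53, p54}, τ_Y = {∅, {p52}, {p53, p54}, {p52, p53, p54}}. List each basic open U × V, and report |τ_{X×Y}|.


Basis B = {∅ × ∅, {x36} × {p52}, {x38} × {p52}, {x36, x38} × {p52}, {x36} × {p53, p54}, {x37, x38} × {p52}, {x38} × {p53, p54}, {x36} × {p52, p53, p54}, {x36, x37, x38} × {p52}, {x38} × {p52, p53, p54}, {x36, x38} × {p53, p54}, {x37, x38} × {p53, p54}, {x36, x38} × {p52, p53, p54}, {x36, x37, x38} × {p53, p54}, {x37, x38} × {p52, p53, p54}, {x36, x37, x38} × {p52, p53, p54}}; |τ_{X×Y}| = 36.

Enumerate products U × V with U ∈ τ_X, V ∈ τ_Y (deduplicated):
  ∅ × ∅ = {} (∅)
  {x36} × {p52} = {(x36,p52)}
  {x38} × {p52} = {(x38,p52)}
  {x36, x38} × {p52} = {(x36,p52), (x38,p52)}
  {x36} × {p53, p54} = {(x36,p53), (x36,p54)}
  {x37, x38} × {p52} = {(x37,p52), (x38,p52)}
  {x38} × {p53, p54} = {(x38,p53), (x38,p54)}
  {x36} × {p52, p53, p54} = {(x36,p52), (x36,p53), (x36,p54)}
  {x36, x37, x38} × {p52} = {(x36,p52), (x37,p52), (x38,p52)}
  {x38} × {p52, p53, p54} = {(x38,p52), (x38,p53), (x38,p54)}
  {x36, x38} × {p53, p54} = {(x36,p53), (x36,p54), (x38,p53), (x38,p54)}
  {x37, x38} × {p53, p54} = {(x37,p53), (x37,p54), (x38,p53), (x38,p54)}
  {x36, x38} × {p52, p53, p54} = {(x36,p52), (x36,p53), (x36,p54), (x38,p52), (x38,p53), (x38,p54)}
  {x36, x37, x38} × {p53, p54} = {(x36,p53), (x36,p54), (x37,p53), (x37,p54), (x38,p53), (x38,p54)}
  {x37, x38} × {p52, p53, p54} = {(x37,p52), (x37,p53), (x37,p54), (x38,p52), (x38,p53), (x38,p54)}
  {x36, x37, x38} × {p52, p53, p54} = {(x36,p52), (x36,p53), (x36,p54), (x37,p52), (x37,p53), (x37,p54), (x38,p52), (x38,p53), (x38,p54)}
These 16 distinct sets form the basis B.
Close under arbitrary unions to get τ_{X×Y}; counting gives |τ_{X×Y}| = 36.


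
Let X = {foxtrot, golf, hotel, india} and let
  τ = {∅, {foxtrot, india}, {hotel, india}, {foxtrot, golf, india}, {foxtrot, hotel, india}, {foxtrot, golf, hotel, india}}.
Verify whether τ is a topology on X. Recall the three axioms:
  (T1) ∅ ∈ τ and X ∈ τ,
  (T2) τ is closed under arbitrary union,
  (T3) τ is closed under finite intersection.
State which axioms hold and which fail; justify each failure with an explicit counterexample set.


τ is NOT a topology on X.

Axiom (T1): ∅ ∈ τ? Yes; X ∈ τ? Yes.
Axiom (T2/T3): check pairwise unions and intersections of members of τ.
Counterexample for (T3): {foxtrot, india} ∩ {hotel, india} = {india} ∉ τ. Therefore τ is NOT a topology.


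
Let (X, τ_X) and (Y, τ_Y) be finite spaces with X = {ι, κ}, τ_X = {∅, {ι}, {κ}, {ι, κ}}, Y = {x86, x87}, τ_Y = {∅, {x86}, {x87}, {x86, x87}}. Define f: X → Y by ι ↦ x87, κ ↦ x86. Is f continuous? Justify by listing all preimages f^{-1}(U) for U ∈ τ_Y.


f IS continuous.

Compute f^{-1}(U) for each U ∈ τ_Y:
  U = ∅: f^{-1}(U) = ∅ ∈ τ_X ✓.
  U = {x86}: f^{-1}(U) = {κ} ∈ τ_X ✓.
  U = {x87}: f^{-1}(U) = {ι} ∈ τ_X ✓.
  U = {x86, x87}: f^{-1}(U) = {ι, κ} ∈ τ_X ✓.
Every preimage lies in τ_X, so f IS continuous.


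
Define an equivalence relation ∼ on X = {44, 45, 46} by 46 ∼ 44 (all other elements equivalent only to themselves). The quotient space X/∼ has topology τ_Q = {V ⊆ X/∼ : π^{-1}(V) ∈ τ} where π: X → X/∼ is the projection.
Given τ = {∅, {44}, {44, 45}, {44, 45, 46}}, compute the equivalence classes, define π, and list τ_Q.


X/∼ = {[44=46], [45]}; |τ_Q| = 2.

Equivalence classes: [44=46], [45].
Quotient map π: X → X/∼ sends 44 ↦ [44=46], 45 ↦ [45], 46 ↦ [44=46].
For each subset V ⊆ X/∼, compute π^{-1}(V) ⊆ X and check whether π^{-1}(V) ∈ τ. V is open in τ_Q iff π^{-1}(V) ∈ τ.
  V = {}: π^{-1}(V) = ∅ ∈ τ ✓.
  V = {[44=46]}: π^{-1}(V) = {44, 46} ∉ τ ✗.
  V = {[45]}: π^{-1}(V) = {45} ∉ τ ✗.
  V = {[44=46], [45]}: π^{-1}(V) = {44, 45, 46} ∈ τ ✓.
Open sets in the quotient: τ_Q = {{}, {[44=46], [45]}} (2 elements).


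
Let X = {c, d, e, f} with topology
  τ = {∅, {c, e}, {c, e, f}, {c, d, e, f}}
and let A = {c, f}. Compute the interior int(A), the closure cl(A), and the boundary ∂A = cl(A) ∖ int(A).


int(A) = ∅, cl(A) = {c, d, e, f}, ∂A = {c, d, e, f}.

Closed sets in (X, τ) are complements of opens:
  closed(X, τ) = {∅, {d}, {d, f}, {c, d, e, f}}.
int(A) = ⋃ {U ∈ τ : U ⊆ A}. Opens contained in A: ∅.
Taking the union of these: int(A) = ∅.
cl(A) = ⋂ {C closed : A ⊆ C}. Closed sets containing A: {c, d, e, f}.
Intersecting these: cl(A) = {c, d, e, f}.
∂A = cl(A) ∖ int(A) = {c, d, e, f} ∖ ∅ = {c, d, e, f}.


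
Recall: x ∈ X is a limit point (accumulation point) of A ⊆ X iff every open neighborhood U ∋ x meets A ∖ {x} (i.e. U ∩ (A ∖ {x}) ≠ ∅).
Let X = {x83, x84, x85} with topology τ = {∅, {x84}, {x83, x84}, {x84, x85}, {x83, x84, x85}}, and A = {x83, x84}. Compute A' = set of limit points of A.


A' = {x83, x85}

For each x ∈ X, list the open sets U ∈ τ with x ∈ U, then check whether U ∩ (A ∖ {x}) ≠ ∅ for every such U.
  x = x83: opens ∋ x are {x83, x84}, {x83, x84, x85}; each meets A ∖ {x83}, so x IS a limit point.
  x = x84: open {x84} ∋ x has {x84} ∩ (A ∖ {x84}) = ∅, so x is NOT a limit point.
  x = x85: opens ∋ x are {x84, x85}, {x83, x84, x85}; each meets A ∖ {x85}, so x IS a limit point.
Collecting: A' = {x83, x85}.


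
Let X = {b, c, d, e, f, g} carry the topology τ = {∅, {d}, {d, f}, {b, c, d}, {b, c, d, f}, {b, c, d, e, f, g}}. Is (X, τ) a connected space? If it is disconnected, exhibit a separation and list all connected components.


(X, τ) is connected.

Find clopen sets (U ∈ τ with X ∖ U ∈ τ):
  U = ∅, X ∖ U = {b, c, d, e, f, g} — both open, so U is clopen.
  U = {b, c, d, e, f, g}, X ∖ U = ∅ — both open, so U is clopen.
Only trivial clopens (∅ and X) exist, so (X, τ) is connected.
Compute connected components by grouping points that agree on all clopens:
  component: {b, c, d, e, f, g}


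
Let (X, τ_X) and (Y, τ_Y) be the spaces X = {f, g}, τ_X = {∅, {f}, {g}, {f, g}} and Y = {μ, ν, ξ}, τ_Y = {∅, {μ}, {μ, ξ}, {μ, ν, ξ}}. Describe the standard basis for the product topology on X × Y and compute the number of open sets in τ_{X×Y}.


Basis B = {∅ × ∅, {f} × {μ}, {g} × {μ}, {f} × {μ, ξ}, {f, g} × {μ}, {g} × {μ, ξ}, {f} × {μ, ν, ξ}, {g} × {μ, ν, ξ}, {f, g} × {μ, ξ}, {f, g} × {μ, ν, ξ}}; |τ_{X×Y}| = 16.

Enumerate products U × V with U ∈ τ_X, V ∈ τ_Y (deduplicated):
  ∅ × ∅ = {} (∅)
  {f} × {μ} = {(f,μ)}
  {g} × {μ} = {(g,μ)}
  {f} × {μ, ξ} = {(f,μ), (f,ξ)}
  {f, g} × {μ} = {(f,μ), (g,μ)}
  {g} × {μ, ξ} = {(g,μ), (g,ξ)}
  {f} × {μ, ν, ξ} = {(f,μ), (f,ν), (f,ξ)}
  {g} × {μ, ν, ξ} = {(g,μ), (g,ν), (g,ξ)}
  {f, g} × {μ, ξ} = {(f,μ), (f,ξ), (g,μ), (g,ξ)}
  {f, g} × {μ, ν, ξ} = {(f,μ), (f,ν), (f,ξ), (g,μ), (g,ν), (g,ξ)}
These 10 distinct sets form the basis B.
Close under arbitrary unions to get τ_{X×Y}; counting gives |τ_{X×Y}| = 16.


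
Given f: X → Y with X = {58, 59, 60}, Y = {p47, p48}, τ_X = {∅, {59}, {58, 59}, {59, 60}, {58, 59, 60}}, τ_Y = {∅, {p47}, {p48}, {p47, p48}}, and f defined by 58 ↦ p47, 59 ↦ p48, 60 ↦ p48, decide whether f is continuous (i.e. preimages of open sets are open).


f is NOT continuous.

Compute f^{-1}(U) for each U ∈ τ_Y:
  U = ∅: f^{-1}(U) = ∅ ∈ τ_X ✓.
  U = {p47}: f^{-1}(U) = {58} ∉ τ_X ✗.
  U = {p48}: f^{-1}(U) = {59, 60} ∈ τ_X ✓.
  U = {p47, p48}: f^{-1}(U) = {58, 59, 60} ∈ τ_X ✓.
Found U = {p47} with f^{-1}(U) = {58} not in τ_X. Therefore f is NOT continuous.


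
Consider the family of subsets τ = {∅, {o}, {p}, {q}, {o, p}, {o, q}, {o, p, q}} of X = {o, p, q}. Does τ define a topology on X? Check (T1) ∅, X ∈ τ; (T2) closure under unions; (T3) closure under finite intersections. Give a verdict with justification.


τ is NOT a topology on X.

Axiom (T1): ∅ ∈ τ? Yes; X ∈ τ? Yes.
Axiom (T2/T3): check pairwise unions and intersections of members of τ.
Counterexample for (T2): {p} ∪ {q} = {p, q} ∉ τ. Therefore τ is NOT a topology.


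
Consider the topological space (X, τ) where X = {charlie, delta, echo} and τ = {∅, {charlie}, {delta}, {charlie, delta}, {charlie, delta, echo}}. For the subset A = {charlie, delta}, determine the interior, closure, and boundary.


int(A) = {charlie, delta}, cl(A) = {charlie, delta, echo}, ∂A = {echo}.

Closed sets in (X, τ) are complements of opens:
  closed(X, τ) = {∅, {echo}, {charlie, echo}, {delta, echo}, {charlie, delta, echo}}.
int(A) = ⋃ {U ∈ τ : U ⊆ A}. Opens contained in A: ∅, {charlie}, {delta}, {charlie, delta}.
Taking the union of these: int(A) = {charlie, delta}.
cl(A) = ⋂ {C closed : A ⊆ C}. Closed sets containing A: {charlie, delta, echo}.
Intersecting these: cl(A) = {charlie, delta, echo}.
∂A = cl(A) ∖ int(A) = {charlie, delta, echo} ∖ {charlie, delta} = {echo}.


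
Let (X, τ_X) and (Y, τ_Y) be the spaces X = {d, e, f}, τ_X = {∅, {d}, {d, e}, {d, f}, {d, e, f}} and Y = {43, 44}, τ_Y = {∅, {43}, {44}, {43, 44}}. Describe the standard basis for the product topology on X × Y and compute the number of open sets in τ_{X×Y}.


Basis B = {∅ × ∅, {d} × {43}, {d} × {44}, {d} × {43, 44}, {d, e} × {43}, {d, f} × {43}, {d, e} × {44}, {d, f} × {44}, {d, e, f} × {43}, {d, e, f} × {44}, {d, e} × {43, 44}, {d, f} × {43, 44}, {d, e, f} × {43, 44}}; |τ_{X×Y}| = 25.

Enumerate products U × V with U ∈ τ_X, V ∈ τ_Y (deduplicated):
  ∅ × ∅ = {} (∅)
  {d} × {43} = {(d,43)}
  {d} × {44} = {(d,44)}
  {d} × {43, 44} = {(d,43), (d,44)}
  {d, e} × {43} = {(d,43), (e,43)}
  {d, f} × {43} = {(d,43), (f,43)}
  {d, e} × {44} = {(d,44), (e,44)}
  {d, f} × {44} = {(d,44), (f,44)}
  {d, e, f} × {43} = {(d,43), (e,43), (f,43)}
  {d, e, f} × {44} = {(d,44), (e,44), (f,44)}
  {d, e} × {43, 44} = {(d,43), (d,44), (e,43), (e,44)}
  {d, f} × {43, 44} = {(d,43), (d,44), (f,43), (f,44)}
  {d, e, f} × {43, 44} = {(d,43), (d,44), (e,43), (e,44), (f,43), (f,44)}
These 13 distinct sets form the basis B.
Close under arbitrary unions to get τ_{X×Y}; counting gives |τ_{X×Y}| = 25.


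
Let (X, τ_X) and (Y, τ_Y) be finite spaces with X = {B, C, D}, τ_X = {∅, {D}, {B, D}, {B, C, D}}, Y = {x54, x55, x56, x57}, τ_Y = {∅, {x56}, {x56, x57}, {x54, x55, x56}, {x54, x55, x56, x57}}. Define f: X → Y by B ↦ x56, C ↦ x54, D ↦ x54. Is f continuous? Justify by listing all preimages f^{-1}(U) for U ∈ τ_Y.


f is NOT continuous.

Compute f^{-1}(U) for each U ∈ τ_Y:
  U = ∅: f^{-1}(U) = ∅ ∈ τ_X ✓.
  U = {x56}: f^{-1}(U) = {B} ∉ τ_X ✗.
  U = {x56, x57}: f^{-1}(U) = {B} ∉ τ_X ✗.
  U = {x54, x55, x56}: f^{-1}(U) = {B, C, D} ∈ τ_X ✓.
  U = {x54, x55, x56, x57}: f^{-1}(U) = {B, C, D} ∈ τ_X ✓.
Found U = {x56} with f^{-1}(U) = {B} not in τ_X. Therefore f is NOT continuous.


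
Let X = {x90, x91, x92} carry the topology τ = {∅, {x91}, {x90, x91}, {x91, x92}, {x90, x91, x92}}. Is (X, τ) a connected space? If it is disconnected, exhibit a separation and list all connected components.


(X, τ) is connected.

Find clopen sets (U ∈ τ with X ∖ U ∈ τ):
  U = ∅, X ∖ U = {x90, x91, x92} — both open, so U is clopen.
  U = {x90, x91, x92}, X ∖ U = ∅ — both open, so U is clopen.
Only trivial clopens (∅ and X) exist, so (X, τ) is connected.
Compute connected components by grouping points that agree on all clopens:
  component: {x90, x91, x92}


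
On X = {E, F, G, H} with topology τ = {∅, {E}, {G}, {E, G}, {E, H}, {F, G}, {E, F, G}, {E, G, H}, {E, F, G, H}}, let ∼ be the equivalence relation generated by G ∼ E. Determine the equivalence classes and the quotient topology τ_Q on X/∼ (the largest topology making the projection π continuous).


X/∼ = {[E=G], [F], [H]}; |τ_Q| = 5.

Equivalence classes: [E=G], [F], [H].
Quotient map π: X → X/∼ sends E ↦ [E=G], F ↦ [F], G ↦ [E=G], H ↦ [H].
For each subset V ⊆ X/∼, compute π^{-1}(V) ⊆ X and check whether π^{-1}(V) ∈ τ. V is open in τ_Q iff π^{-1}(V) ∈ τ.
  V = {}: π^{-1}(V) = ∅ ∈ τ ✓.
  V = {[E=G]}: π^{-1}(V) = {E, G} ∈ τ ✓.
  V = {[F]}: π^{-1}(V) = {F} ∉ τ ✗.
  V = {[E=G], [F]}: π^{-1}(V) = {E, F, G} ∈ τ ✓.
  V = {[H]}: π^{-1}(V) = {H} ∉ τ ✗.
  V = {[E=G], [H]}: π^{-1}(V) = {E, G, H} ∈ τ ✓.
  V = {[F], [H]}: π^{-1}(V) = {F, H} ∉ τ ✗.
  V = {[E=G], [F], [H]}: π^{-1}(V) = {E, F, G, H} ∈ τ ✓.
Open sets in the quotient: τ_Q = {{}, {[E=G]}, {[E=G], [F]}, {[E=G], [H]}, {[E=G], [F], [H]}} (5 elements).


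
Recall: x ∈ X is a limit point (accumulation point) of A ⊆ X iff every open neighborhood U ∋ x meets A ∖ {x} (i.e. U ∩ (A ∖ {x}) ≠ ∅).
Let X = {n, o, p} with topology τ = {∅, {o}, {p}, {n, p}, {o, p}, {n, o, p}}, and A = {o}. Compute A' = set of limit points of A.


A' = ∅

For each x ∈ X, list the open sets U ∈ τ with x ∈ U, then check whether U ∩ (A ∖ {x}) ≠ ∅ for every such U.
  x = n: open {n, p} ∋ x has {n, p} ∩ (A ∖ {n}) = ∅, so x is NOT a limit point.
  x = o: open {o} ∋ x has {o} ∩ (A ∖ {o}) = ∅, so x is NOT a limit point.
  x = p: open {p} ∋ x has {p} ∩ (A ∖ {p}) = ∅, so x is NOT a limit point.
Collecting: A' = ∅.


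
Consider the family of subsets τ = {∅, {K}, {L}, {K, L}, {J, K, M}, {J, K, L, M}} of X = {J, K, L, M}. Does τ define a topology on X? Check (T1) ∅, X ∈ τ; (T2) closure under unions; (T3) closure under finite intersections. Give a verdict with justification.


τ IS a topology on X.

Axiom (T1): ∅ ∈ τ? Yes; X ∈ τ? Yes.
Axiom (T2/T3): check pairwise unions and intersections of members of τ.
All pairwise intersections and unions checked — each lies in τ. Therefore τ satisfies (T1), (T2), (T3): it IS a topology on X.


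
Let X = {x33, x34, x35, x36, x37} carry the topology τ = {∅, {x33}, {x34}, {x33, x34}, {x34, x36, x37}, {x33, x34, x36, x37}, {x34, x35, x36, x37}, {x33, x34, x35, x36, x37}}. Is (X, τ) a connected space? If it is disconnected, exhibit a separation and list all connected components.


(X, τ) is disconnected; components = [{x33}, {x34, x35, x36, x37}].

Find clopen sets (U ∈ τ with X ∖ U ∈ τ):
  U = ∅, X ∖ U = {x33, x34, x35, x36, x37} — both open, so U is clopen.
  U = {x33}, X ∖ U = {x34, x35, x36, x37} — both open, so U is clopen.
  U = {x34, x35, x36, x37}, X ∖ U = {x33} — both open, so U is clopen.
  U = {x33, x34, x35, x36, x37}, X ∖ U = ∅ — both open, so U is clopen.
Nontrivial clopen(s) exist: e.g. {x33}. So (X, τ) is disconnected.
Compute connected components by grouping points that agree on all clopens:
  component: {x33}
  component: {x34, x35, x36, x37}


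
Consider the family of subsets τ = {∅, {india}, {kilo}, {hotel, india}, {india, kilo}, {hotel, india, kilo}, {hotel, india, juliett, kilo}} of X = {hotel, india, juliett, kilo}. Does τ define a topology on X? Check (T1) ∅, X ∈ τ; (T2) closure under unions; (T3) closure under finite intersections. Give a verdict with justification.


τ IS a topology on X.

Axiom (T1): ∅ ∈ τ? Yes; X ∈ τ? Yes.
Axiom (T2/T3): check pairwise unions and intersections of members of τ.
All pairwise intersections and unions checked — each lies in τ. Therefore τ satisfies (T1), (T2), (T3): it IS a topology on X.


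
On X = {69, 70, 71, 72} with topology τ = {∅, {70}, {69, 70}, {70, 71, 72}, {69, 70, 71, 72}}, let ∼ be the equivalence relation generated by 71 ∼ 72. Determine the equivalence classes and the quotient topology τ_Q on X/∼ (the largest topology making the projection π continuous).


X/∼ = {[69], [70], [71=72]}; |τ_Q| = 5.

Equivalence classes: [69], [70], [71=72].
Quotient map π: X → X/∼ sends 69 ↦ [69], 70 ↦ [70], 71 ↦ [71=72], 72 ↦ [71=72].
For each subset V ⊆ X/∼, compute π^{-1}(V) ⊆ X and check whether π^{-1}(V) ∈ τ. V is open in τ_Q iff π^{-1}(V) ∈ τ.
  V = {}: π^{-1}(V) = ∅ ∈ τ ✓.
  V = {[69]}: π^{-1}(V) = {69} ∉ τ ✗.
  V = {[70]}: π^{-1}(V) = {70} ∈ τ ✓.
  V = {[69], [70]}: π^{-1}(V) = {69, 70} ∈ τ ✓.
  V = {[71=72]}: π^{-1}(V) = {71, 72} ∉ τ ✗.
  V = {[69], [71=72]}: π^{-1}(V) = {69, 71, 72} ∉ τ ✗.
  V = {[70], [71=72]}: π^{-1}(V) = {70, 71, 72} ∈ τ ✓.
  V = {[69], [70], [71=72]}: π^{-1}(V) = {69, 70, 71, 72} ∈ τ ✓.
Open sets in the quotient: τ_Q = {{}, {[70]}, {[69], [70]}, {[70], [71=72]}, {[69], [70], [71=72]}} (5 elements).


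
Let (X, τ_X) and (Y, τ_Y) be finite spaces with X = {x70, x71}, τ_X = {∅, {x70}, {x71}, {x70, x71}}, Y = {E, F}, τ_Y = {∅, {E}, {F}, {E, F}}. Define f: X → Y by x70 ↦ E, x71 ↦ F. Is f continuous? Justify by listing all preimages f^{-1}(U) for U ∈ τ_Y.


f IS continuous.

Compute f^{-1}(U) for each U ∈ τ_Y:
  U = ∅: f^{-1}(U) = ∅ ∈ τ_X ✓.
  U = {E}: f^{-1}(U) = {x70} ∈ τ_X ✓.
  U = {F}: f^{-1}(U) = {x71} ∈ τ_X ✓.
  U = {E, F}: f^{-1}(U) = {x70, x71} ∈ τ_X ✓.
Every preimage lies in τ_X, so f IS continuous.


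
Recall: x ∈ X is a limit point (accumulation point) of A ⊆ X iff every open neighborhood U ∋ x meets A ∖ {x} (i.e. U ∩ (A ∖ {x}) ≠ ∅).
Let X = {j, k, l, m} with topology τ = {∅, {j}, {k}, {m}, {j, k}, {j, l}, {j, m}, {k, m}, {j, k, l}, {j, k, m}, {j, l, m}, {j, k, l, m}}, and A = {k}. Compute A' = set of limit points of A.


A' = ∅

For each x ∈ X, list the open sets U ∈ τ with x ∈ U, then check whether U ∩ (A ∖ {x}) ≠ ∅ for every such U.
  x = j: open {j} ∋ x has {j} ∩ (A ∖ {j}) = ∅, so x is NOT a limit point.
  x = k: open {k} ∋ x has {k} ∩ (A ∖ {k}) = ∅, so x is NOT a limit point.
  x = l: open {j, l} ∋ x has {j, l} ∩ (A ∖ {l}) = ∅, so x is NOT a limit point.
  x = m: open {m} ∋ x has {m} ∩ (A ∖ {m}) = ∅, so x is NOT a limit point.
Collecting: A' = ∅.


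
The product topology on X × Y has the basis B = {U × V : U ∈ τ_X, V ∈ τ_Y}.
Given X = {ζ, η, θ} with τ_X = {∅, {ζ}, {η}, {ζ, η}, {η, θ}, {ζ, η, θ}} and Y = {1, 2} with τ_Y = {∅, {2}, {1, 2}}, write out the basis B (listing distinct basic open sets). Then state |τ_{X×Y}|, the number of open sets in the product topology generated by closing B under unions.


Basis B = {∅ × ∅, {ζ} × {2}, {η} × {2}, {ζ} × {1, 2}, {ζ, η} × {2}, {η} × {1, 2}, {η, θ} × {2}, {ζ, η, θ} × {2}, {ζ, η} × {1, 2}, {η, θ} × {1, 2}, {ζ, η, θ} × {1, 2}}; |τ_{X×Y}| = 18.

Enumerate products U × V with U ∈ τ_X, V ∈ τ_Y (deduplicated):
  ∅ × ∅ = {} (∅)
  {ζ} × {2} = {(ζ,2)}
  {η} × {2} = {(η,2)}
  {ζ} × {1, 2} = {(ζ,1), (ζ,2)}
  {ζ, η} × {2} = {(ζ,2), (η,2)}
  {η} × {1, 2} = {(η,1), (η,2)}
  {η, θ} × {2} = {(η,2), (θ,2)}
  {ζ, η, θ} × {2} = {(ζ,2), (η,2), (θ,2)}
  {ζ, η} × {1, 2} = {(ζ,1), (ζ,2), (η,1), (η,2)}
  {η, θ} × {1, 2} = {(η,1), (η,2), (θ,1), (θ,2)}
  {ζ, η, θ} × {1, 2} = {(ζ,1), (ζ,2), (η,1), (η,2), (θ,1), (θ,2)}
These 11 distinct sets form the basis B.
Close under arbitrary unions to get τ_{X×Y}; counting gives |τ_{X×Y}| = 18.


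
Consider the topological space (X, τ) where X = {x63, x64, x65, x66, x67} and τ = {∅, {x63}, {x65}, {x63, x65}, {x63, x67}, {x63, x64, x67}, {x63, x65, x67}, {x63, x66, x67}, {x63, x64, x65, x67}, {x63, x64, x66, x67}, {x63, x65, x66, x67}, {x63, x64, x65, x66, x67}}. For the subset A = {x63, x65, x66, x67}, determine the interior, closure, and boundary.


int(A) = {x63, x65, x66, x67}, cl(A) = {x63, x64, x65, x66, x67}, ∂A = {x64}.

Closed sets in (X, τ) are complements of opens:
  closed(X, τ) = {∅, {x64}, {x65}, {x66}, {x64, x65}, {x64, x66}, {x65, x66}, {x64, x65, x66}, {x64, x66, x67}, {x63, x64, x66, x67}, {x64, x65, x66, x67}, {x63, x64, x65, x66, x67}}.
int(A) = ⋃ {U ∈ τ : U ⊆ A}. Opens contained in A: ∅, {x63}, {x65}, {x63, x65}, {x63, x67}, {x63, x65, x67}, {x63, x66, x67}, {x63, x65, x66, x67}.
Taking the union of these: int(A) = {x63, x65, x66, x67}.
cl(A) = ⋂ {C closed : A ⊆ C}. Closed sets containing A: {x63, x64, x65, x66, x67}.
Intersecting these: cl(A) = {x63, x64, x65, x66, x67}.
∂A = cl(A) ∖ int(A) = {x63, x64, x65, x66, x67} ∖ {x63, x65, x66, x67} = {x64}.
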